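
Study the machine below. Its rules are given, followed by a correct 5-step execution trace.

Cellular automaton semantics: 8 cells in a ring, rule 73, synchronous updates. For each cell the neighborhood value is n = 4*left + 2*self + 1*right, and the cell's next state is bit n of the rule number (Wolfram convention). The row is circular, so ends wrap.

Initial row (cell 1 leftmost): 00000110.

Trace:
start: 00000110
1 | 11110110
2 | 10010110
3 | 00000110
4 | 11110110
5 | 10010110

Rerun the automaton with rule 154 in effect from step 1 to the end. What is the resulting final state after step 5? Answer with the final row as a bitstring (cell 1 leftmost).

(re-executing steps 1..5 under rule 154; state before step 1: 00000110)
1 | 00001101
2 | 10011000
3 | 01110101
4 | 01100000
5 | 11010000

11010000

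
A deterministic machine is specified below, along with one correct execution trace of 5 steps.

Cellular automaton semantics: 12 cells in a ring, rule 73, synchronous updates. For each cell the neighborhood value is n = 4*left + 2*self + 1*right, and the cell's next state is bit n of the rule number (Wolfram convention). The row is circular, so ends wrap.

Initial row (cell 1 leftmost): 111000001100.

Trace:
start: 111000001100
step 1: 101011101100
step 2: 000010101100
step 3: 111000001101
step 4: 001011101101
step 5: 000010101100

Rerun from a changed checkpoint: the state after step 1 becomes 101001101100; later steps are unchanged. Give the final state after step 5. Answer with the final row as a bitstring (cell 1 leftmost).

010001101100

state after step 1 := 101001101100
step 2: 000001101100
step 3: 111101101101
step 4: 000101101101
step 5: 010001101100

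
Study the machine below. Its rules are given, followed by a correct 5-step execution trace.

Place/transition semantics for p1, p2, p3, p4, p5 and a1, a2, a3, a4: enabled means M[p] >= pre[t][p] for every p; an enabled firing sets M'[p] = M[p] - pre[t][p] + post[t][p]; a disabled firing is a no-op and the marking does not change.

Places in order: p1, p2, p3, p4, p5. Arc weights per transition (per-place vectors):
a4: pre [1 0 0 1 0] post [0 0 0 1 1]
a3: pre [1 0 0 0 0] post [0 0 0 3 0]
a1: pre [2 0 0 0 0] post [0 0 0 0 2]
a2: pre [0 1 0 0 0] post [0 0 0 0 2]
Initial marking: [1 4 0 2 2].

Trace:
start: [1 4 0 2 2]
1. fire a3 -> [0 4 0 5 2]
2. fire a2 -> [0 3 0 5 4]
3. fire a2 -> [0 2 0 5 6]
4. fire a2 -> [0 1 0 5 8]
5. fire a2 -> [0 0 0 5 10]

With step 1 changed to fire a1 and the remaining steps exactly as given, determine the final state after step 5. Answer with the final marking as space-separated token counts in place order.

1 0 0 2 10

(re-executing from step 1 with the substitution; state before step 1: [1 4 0 2 2])
1. fire a1 -> [1 4 0 2 2]
2. fire a2 -> [1 3 0 2 4]
3. fire a2 -> [1 2 0 2 6]
4. fire a2 -> [1 1 0 2 8]
5. fire a2 -> [1 0 0 2 10]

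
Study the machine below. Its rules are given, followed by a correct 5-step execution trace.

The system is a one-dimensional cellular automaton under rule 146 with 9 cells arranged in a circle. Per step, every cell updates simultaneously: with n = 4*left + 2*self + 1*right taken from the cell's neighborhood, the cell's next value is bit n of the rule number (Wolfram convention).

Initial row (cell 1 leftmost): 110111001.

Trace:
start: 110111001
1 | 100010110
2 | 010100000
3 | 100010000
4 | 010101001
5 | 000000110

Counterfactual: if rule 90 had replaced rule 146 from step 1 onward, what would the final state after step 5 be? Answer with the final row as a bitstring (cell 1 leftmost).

(re-executing steps 1..5 under rule 90; state before step 1: 110111001)
1 | 010101111
2 | 000001001
3 | 100010110
4 | 010100110
5 | 100011111

100011111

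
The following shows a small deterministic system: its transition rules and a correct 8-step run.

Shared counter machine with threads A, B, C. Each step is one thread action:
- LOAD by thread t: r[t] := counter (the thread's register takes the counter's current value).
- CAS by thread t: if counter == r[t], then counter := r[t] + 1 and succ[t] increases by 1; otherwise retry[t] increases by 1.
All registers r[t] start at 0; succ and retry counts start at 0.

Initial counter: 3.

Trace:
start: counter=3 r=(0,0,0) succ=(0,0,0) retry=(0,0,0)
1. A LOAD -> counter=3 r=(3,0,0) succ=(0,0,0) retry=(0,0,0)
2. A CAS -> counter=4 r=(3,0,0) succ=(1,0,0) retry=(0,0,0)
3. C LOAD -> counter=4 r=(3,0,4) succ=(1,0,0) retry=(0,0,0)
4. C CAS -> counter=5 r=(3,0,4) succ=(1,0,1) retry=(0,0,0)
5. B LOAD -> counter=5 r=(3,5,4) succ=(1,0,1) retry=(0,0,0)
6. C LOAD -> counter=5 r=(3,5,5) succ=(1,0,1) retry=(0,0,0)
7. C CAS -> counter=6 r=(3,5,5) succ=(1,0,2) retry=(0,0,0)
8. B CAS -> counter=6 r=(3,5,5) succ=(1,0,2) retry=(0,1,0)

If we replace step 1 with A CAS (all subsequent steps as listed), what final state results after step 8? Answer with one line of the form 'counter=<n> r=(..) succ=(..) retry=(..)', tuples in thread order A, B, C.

(re-executing from step 1 with the substitution; state before step 1: counter=3 r=(0,0,0) succ=(0,0,0) retry=(0,0,0))
1. A CAS -> counter=3 r=(0,0,0) succ=(0,0,0) retry=(1,0,0)
2. A CAS -> counter=3 r=(0,0,0) succ=(0,0,0) retry=(2,0,0)
3. C LOAD -> counter=3 r=(0,0,3) succ=(0,0,0) retry=(2,0,0)
4. C CAS -> counter=4 r=(0,0,3) succ=(0,0,1) retry=(2,0,0)
5. B LOAD -> counter=4 r=(0,4,3) succ=(0,0,1) retry=(2,0,0)
6. C LOAD -> counter=4 r=(0,4,4) succ=(0,0,1) retry=(2,0,0)
7. C CAS -> counter=5 r=(0,4,4) succ=(0,0,2) retry=(2,0,0)
8. B CAS -> counter=5 r=(0,4,4) succ=(0,0,2) retry=(2,1,0)

counter=5 r=(0,4,4) succ=(0,0,2) retry=(2,1,0)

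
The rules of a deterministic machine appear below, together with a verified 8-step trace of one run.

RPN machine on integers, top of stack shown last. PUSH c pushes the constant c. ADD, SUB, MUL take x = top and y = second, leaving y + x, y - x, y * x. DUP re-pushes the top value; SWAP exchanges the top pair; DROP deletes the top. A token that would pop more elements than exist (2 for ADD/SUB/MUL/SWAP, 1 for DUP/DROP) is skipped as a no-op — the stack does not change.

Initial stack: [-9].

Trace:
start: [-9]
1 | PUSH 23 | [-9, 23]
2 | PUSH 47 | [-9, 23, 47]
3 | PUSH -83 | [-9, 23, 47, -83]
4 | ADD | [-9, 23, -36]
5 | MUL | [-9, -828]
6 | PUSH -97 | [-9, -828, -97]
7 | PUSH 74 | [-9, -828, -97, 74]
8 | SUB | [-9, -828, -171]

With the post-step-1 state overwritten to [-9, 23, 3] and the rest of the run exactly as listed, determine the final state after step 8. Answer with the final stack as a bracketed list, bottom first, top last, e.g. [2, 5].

[-9, 23, -108, -171]

state after step 1 := [-9, 23, 3]
2 | PUSH 47 | [-9, 23, 3, 47]
3 | PUSH -83 | [-9, 23, 3, 47, -83]
4 | ADD | [-9, 23, 3, -36]
5 | MUL | [-9, 23, -108]
6 | PUSH -97 | [-9, 23, -108, -97]
7 | PUSH 74 | [-9, 23, -108, -97, 74]
8 | SUB | [-9, 23, -108, -171]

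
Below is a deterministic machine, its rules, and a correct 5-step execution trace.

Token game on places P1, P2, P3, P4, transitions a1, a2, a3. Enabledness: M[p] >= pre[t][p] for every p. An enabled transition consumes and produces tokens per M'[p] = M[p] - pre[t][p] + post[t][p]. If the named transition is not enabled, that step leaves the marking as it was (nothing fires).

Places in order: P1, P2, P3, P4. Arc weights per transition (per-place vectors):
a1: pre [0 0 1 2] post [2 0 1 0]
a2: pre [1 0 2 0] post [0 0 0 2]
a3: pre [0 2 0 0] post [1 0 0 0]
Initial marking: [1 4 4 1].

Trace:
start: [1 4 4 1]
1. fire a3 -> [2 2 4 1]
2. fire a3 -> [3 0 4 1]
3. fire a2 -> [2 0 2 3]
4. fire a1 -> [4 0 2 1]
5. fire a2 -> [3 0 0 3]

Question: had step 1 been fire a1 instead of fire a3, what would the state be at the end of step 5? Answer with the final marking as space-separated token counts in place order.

(re-executing from step 1 with the substitution; state before step 1: [1 4 4 1])
1. fire a1 -> [1 4 4 1]
2. fire a3 -> [2 2 4 1]
3. fire a2 -> [1 2 2 3]
4. fire a1 -> [3 2 2 1]
5. fire a2 -> [2 2 0 3]

2 2 0 3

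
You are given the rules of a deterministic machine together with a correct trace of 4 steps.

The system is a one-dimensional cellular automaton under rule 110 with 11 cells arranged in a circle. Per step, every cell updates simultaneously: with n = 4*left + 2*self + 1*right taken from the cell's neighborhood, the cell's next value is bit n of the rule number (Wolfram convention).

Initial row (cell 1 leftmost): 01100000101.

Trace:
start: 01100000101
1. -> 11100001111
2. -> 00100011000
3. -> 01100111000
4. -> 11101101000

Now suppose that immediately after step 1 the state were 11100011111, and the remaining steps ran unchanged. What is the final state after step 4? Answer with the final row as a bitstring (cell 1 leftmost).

state after step 1 := 11100011111
2. -> 00100110000
3. -> 01101110000
4. -> 11111010000

11111010000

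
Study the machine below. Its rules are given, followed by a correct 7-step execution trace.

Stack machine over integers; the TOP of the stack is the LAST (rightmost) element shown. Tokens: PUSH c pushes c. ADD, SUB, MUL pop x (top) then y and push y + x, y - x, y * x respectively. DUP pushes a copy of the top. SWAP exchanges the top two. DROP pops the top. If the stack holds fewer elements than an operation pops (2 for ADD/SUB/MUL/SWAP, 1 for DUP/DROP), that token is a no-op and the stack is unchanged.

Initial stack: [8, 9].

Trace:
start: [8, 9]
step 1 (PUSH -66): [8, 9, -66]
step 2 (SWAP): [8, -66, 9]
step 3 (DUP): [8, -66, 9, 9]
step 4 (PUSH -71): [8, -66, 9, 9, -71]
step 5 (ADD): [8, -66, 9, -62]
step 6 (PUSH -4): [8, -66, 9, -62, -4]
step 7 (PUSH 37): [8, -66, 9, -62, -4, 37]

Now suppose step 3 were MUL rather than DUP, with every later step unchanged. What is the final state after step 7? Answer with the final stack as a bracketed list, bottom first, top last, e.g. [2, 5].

[8, -665, -4, 37]

(re-executing from step 3 with the substitution; state before step 3: [8, -66, 9])
step 3 (MUL): [8, -594]
step 4 (PUSH -71): [8, -594, -71]
step 5 (ADD): [8, -665]
step 6 (PUSH -4): [8, -665, -4]
step 7 (PUSH 37): [8, -665, -4, 37]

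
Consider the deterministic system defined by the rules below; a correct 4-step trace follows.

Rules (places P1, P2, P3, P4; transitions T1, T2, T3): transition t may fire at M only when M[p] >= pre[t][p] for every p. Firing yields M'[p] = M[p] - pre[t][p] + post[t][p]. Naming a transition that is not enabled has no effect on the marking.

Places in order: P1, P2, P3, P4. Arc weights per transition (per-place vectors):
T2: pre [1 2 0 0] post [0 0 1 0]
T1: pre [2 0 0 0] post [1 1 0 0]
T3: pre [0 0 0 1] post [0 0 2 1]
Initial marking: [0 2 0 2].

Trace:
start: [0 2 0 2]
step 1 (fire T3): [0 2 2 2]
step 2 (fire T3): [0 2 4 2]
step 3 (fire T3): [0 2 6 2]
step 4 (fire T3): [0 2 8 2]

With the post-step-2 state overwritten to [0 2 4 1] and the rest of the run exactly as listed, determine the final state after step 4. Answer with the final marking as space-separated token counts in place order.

state after step 2 := [0 2 4 1]
step 3 (fire T3): [0 2 6 1]
step 4 (fire T3): [0 2 8 1]

0 2 8 1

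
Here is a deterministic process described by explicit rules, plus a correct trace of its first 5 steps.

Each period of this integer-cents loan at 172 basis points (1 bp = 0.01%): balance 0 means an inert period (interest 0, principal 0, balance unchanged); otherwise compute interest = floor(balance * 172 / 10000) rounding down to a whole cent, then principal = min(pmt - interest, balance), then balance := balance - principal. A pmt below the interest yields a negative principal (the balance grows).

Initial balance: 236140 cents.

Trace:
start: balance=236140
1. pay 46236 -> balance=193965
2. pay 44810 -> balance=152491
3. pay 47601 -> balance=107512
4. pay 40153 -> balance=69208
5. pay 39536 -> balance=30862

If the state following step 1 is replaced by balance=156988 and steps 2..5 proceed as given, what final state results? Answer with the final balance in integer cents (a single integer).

state after step 1 := balance=156988
2. pay 44810 -> balance=114878
3. pay 47601 -> balance=69252
4. pay 40153 -> balance=30290
5. pay 39536 -> balance=0

0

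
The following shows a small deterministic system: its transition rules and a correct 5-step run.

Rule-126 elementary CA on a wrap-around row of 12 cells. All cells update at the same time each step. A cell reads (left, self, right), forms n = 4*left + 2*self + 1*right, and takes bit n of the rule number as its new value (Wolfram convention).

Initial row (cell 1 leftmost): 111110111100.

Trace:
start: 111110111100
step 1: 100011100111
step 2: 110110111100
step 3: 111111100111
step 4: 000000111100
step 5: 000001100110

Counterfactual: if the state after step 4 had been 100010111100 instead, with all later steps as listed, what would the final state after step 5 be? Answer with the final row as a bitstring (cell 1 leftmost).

110111100111

state after step 4 := 100010111100
step 5: 110111100111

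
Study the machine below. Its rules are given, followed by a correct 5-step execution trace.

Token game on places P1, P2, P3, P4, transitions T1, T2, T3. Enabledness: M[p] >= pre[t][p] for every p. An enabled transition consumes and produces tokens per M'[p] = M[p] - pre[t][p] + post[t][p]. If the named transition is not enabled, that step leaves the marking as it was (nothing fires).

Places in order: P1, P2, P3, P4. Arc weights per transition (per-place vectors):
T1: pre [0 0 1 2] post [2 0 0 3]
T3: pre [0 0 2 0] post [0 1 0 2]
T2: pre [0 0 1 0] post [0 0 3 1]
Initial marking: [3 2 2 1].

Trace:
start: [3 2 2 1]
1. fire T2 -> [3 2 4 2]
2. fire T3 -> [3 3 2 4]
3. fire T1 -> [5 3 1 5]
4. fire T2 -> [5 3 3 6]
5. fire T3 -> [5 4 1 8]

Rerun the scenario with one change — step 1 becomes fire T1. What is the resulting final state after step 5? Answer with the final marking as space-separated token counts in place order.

3 3 0 3

(re-executing from step 1 with the substitution; state before step 1: [3 2 2 1])
1. fire T1 -> [3 2 2 1]
2. fire T3 -> [3 3 0 3]
3. fire T1 -> [3 3 0 3]
4. fire T2 -> [3 3 0 3]
5. fire T3 -> [3 3 0 3]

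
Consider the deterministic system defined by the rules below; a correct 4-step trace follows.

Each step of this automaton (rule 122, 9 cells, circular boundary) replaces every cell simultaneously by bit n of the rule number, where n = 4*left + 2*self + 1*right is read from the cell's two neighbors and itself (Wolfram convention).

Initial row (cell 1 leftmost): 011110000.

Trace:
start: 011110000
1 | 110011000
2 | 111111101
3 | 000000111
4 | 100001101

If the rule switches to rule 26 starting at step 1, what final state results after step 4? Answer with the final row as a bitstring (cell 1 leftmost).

100000010

(re-executing steps 1..4 under rule 26; state before step 1: 011110000)
1 | 110001000
2 | 101010101
3 | 000000001
4 | 100000010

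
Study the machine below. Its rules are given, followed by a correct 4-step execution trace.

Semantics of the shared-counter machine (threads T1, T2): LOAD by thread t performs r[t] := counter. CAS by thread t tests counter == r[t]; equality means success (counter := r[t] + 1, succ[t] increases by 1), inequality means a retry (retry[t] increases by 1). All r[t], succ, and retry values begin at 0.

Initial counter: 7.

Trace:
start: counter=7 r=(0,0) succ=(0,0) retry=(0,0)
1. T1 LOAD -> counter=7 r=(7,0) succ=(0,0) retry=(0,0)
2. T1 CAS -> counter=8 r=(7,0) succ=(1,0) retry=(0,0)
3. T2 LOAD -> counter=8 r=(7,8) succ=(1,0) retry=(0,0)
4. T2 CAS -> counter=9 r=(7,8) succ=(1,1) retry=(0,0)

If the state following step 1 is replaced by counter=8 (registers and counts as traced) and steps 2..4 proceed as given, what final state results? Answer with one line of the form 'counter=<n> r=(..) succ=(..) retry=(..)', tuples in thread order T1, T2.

counter=9 r=(7,8) succ=(0,1) retry=(1,0)

state after step 1 := counter=8 r=(7,0) succ=(0,0) retry=(0,0)
2. T1 CAS -> counter=8 r=(7,0) succ=(0,0) retry=(1,0)
3. T2 LOAD -> counter=8 r=(7,8) succ=(0,0) retry=(1,0)
4. T2 CAS -> counter=9 r=(7,8) succ=(0,1) retry=(1,0)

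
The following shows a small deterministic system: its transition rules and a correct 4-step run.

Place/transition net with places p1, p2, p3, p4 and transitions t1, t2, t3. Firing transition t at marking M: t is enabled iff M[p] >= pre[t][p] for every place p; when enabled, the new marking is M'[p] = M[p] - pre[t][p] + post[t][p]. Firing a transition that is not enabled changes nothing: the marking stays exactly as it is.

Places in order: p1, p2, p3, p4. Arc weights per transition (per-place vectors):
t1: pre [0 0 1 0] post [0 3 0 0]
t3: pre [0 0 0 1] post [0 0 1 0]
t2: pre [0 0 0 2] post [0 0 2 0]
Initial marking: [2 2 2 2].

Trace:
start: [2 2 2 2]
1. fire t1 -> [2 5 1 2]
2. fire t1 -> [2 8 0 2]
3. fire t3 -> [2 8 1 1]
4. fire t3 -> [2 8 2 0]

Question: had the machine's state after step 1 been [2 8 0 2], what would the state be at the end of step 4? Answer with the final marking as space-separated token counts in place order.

state after step 1 := [2 8 0 2]
2. fire t1 -> [2 8 0 2]
3. fire t3 -> [2 8 1 1]
4. fire t3 -> [2 8 2 0]

2 8 2 0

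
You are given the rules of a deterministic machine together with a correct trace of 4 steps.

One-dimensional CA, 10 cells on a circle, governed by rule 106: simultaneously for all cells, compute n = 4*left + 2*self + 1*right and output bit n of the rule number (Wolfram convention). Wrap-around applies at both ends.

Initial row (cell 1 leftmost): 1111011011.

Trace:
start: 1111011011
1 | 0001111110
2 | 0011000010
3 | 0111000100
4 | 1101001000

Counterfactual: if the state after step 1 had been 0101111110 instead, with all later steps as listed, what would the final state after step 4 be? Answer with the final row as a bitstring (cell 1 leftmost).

state after step 1 := 0101111110
2 | 1011000010
3 | 0111000101
4 | 1101001010

1101001010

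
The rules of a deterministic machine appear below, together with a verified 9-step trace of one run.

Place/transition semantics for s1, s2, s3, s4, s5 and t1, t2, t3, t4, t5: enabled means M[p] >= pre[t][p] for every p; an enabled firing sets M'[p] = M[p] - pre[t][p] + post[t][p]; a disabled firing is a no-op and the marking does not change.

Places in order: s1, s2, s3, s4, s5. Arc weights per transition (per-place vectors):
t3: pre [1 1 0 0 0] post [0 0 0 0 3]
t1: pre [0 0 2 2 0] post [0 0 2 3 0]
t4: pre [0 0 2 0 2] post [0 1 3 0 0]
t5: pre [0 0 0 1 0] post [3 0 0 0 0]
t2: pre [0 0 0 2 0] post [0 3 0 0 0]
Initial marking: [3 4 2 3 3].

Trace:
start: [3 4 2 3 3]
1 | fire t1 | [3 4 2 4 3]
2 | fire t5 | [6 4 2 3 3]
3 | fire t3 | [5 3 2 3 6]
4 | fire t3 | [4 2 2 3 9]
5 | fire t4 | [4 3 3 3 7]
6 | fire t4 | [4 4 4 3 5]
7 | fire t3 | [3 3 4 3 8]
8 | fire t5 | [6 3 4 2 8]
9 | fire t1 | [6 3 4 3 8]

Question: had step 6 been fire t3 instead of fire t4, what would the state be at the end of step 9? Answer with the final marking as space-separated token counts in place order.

5 1 3 3 13

(re-executing from step 6 with the substitution; state before step 6: [4 3 3 3 7])
6 | fire t3 | [3 2 3 3 10]
7 | fire t3 | [2 1 3 3 13]
8 | fire t5 | [5 1 3 2 13]
9 | fire t1 | [5 1 3 3 13]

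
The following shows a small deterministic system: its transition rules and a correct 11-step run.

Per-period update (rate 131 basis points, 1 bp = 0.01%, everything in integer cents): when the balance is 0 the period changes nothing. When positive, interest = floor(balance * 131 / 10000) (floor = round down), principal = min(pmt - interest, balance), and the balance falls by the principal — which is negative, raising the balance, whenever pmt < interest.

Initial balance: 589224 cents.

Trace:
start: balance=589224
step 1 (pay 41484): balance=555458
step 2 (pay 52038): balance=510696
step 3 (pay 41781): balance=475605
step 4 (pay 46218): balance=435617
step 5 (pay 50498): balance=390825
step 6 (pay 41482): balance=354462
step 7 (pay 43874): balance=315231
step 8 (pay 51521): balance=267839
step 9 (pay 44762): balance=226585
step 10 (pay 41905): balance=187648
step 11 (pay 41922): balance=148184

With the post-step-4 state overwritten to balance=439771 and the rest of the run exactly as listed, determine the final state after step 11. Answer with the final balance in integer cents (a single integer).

state after step 4 := balance=439771
step 5 (pay 50498): balance=395034
step 6 (pay 41482): balance=358726
step 7 (pay 43874): balance=319551
step 8 (pay 51521): balance=272216
step 9 (pay 44762): balance=231020
step 10 (pay 41905): balance=192141
step 11 (pay 41922): balance=152736

152736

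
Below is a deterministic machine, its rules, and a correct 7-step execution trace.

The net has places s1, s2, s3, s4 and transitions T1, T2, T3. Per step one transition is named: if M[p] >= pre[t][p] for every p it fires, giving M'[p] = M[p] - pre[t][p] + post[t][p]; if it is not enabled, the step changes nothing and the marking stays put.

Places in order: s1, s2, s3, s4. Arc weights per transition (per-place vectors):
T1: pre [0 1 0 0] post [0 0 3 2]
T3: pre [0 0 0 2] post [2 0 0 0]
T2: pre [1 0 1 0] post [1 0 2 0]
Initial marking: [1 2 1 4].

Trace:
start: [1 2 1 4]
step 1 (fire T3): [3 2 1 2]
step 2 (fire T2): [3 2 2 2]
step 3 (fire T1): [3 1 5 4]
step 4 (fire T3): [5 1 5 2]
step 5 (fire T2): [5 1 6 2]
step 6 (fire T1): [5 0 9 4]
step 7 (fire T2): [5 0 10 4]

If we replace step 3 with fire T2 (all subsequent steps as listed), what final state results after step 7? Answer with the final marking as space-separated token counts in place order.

5 1 8 2

(re-executing from step 3 with the substitution; state before step 3: [3 2 2 2])
step 3 (fire T2): [3 2 3 2]
step 4 (fire T3): [5 2 3 0]
step 5 (fire T2): [5 2 4 0]
step 6 (fire T1): [5 1 7 2]
step 7 (fire T2): [5 1 8 2]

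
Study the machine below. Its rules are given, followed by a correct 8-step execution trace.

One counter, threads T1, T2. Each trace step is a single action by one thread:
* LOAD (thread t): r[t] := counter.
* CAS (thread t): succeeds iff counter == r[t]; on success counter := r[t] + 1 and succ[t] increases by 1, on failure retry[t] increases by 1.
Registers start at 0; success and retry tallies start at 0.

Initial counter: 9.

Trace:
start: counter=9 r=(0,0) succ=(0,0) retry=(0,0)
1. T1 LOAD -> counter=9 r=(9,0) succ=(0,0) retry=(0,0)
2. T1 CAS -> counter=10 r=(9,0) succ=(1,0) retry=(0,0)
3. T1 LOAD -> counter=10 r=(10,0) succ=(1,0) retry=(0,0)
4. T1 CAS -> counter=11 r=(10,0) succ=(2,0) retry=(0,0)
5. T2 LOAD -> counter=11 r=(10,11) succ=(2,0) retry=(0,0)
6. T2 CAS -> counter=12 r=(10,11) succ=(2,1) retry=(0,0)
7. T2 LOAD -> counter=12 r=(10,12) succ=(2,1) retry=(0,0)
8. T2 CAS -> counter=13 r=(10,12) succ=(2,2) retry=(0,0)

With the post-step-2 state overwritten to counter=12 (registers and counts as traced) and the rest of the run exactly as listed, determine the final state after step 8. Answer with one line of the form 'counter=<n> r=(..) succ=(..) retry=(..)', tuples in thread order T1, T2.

counter=15 r=(12,14) succ=(2,2) retry=(0,0)

state after step 2 := counter=12 r=(9,0) succ=(1,0) retry=(0,0)
3. T1 LOAD -> counter=12 r=(12,0) succ=(1,0) retry=(0,0)
4. T1 CAS -> counter=13 r=(12,0) succ=(2,0) retry=(0,0)
5. T2 LOAD -> counter=13 r=(12,13) succ=(2,0) retry=(0,0)
6. T2 CAS -> counter=14 r=(12,13) succ=(2,1) retry=(0,0)
7. T2 LOAD -> counter=14 r=(12,14) succ=(2,1) retry=(0,0)
8. T2 CAS -> counter=15 r=(12,14) succ=(2,2) retry=(0,0)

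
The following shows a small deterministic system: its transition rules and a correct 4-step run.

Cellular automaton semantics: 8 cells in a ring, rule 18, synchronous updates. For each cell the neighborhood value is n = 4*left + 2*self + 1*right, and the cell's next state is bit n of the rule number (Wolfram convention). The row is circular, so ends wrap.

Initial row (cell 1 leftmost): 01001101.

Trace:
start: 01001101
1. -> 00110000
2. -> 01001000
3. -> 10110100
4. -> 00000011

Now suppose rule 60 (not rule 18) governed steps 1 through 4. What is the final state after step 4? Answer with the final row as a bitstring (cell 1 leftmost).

(re-executing steps 1..4 under rule 60; state before step 1: 01001101)
1. -> 11101011
2. -> 00011110
3. -> 00010001
4. -> 10011001

10011001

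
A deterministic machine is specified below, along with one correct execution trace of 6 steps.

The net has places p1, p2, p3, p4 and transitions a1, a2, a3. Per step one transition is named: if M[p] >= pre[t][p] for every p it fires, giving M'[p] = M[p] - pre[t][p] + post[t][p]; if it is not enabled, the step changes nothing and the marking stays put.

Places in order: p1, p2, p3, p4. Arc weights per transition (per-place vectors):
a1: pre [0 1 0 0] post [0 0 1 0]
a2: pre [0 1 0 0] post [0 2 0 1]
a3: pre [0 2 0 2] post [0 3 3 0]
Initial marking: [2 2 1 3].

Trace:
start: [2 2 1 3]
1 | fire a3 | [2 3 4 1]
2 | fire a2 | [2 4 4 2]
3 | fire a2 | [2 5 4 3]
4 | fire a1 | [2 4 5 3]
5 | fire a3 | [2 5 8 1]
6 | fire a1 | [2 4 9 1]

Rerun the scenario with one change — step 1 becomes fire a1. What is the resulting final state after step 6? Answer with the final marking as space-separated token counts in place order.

2 2 7 3

(re-executing from step 1 with the substitution; state before step 1: [2 2 1 3])
1 | fire a1 | [2 1 2 3]
2 | fire a2 | [2 2 2 4]
3 | fire a2 | [2 3 2 5]
4 | fire a1 | [2 2 3 5]
5 | fire a3 | [2 3 6 3]
6 | fire a1 | [2 2 7 3]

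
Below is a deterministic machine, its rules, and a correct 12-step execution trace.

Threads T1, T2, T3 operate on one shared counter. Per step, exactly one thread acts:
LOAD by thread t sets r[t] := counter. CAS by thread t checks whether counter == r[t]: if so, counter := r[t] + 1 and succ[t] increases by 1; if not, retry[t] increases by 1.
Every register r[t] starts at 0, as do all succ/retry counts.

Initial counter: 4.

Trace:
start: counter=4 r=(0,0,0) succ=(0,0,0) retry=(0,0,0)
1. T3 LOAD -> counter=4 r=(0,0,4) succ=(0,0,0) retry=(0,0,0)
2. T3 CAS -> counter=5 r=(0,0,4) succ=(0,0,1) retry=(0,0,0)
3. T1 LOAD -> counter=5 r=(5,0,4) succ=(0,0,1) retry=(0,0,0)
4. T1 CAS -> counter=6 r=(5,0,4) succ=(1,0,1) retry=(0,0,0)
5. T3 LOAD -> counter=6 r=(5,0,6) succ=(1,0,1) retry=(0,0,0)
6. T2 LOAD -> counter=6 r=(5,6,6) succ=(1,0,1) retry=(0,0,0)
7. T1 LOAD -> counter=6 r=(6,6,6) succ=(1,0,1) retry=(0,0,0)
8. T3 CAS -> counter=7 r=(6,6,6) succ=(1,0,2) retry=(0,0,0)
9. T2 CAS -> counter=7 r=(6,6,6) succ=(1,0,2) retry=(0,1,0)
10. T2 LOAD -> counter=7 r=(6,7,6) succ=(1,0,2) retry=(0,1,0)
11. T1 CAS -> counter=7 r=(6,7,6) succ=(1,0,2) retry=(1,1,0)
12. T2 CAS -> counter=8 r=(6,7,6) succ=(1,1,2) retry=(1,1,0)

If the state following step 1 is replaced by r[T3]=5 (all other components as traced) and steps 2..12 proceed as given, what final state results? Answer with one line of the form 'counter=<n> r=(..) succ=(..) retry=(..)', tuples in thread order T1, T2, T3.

counter=7 r=(5,6,5) succ=(1,1,1) retry=(1,1,1)

state after step 1 := counter=4 r=(0,0,5) succ=(0,0,0) retry=(0,0,0)
2. T3 CAS -> counter=4 r=(0,0,5) succ=(0,0,0) retry=(0,0,1)
3. T1 LOAD -> counter=4 r=(4,0,5) succ=(0,0,0) retry=(0,0,1)
4. T1 CAS -> counter=5 r=(4,0,5) succ=(1,0,0) retry=(0,0,1)
5. T3 LOAD -> counter=5 r=(4,0,5) succ=(1,0,0) retry=(0,0,1)
6. T2 LOAD -> counter=5 r=(4,5,5) succ=(1,0,0) retry=(0,0,1)
7. T1 LOAD -> counter=5 r=(5,5,5) succ=(1,0,0) retry=(0,0,1)
8. T3 CAS -> counter=6 r=(5,5,5) succ=(1,0,1) retry=(0,0,1)
9. T2 CAS -> counter=6 r=(5,5,5) succ=(1,0,1) retry=(0,1,1)
10. T2 LOAD -> counter=6 r=(5,6,5) succ=(1,0,1) retry=(0,1,1)
11. T1 CAS -> counter=6 r=(5,6,5) succ=(1,0,1) retry=(1,1,1)
12. T2 CAS -> counter=7 r=(5,6,5) succ=(1,1,1) retry=(1,1,1)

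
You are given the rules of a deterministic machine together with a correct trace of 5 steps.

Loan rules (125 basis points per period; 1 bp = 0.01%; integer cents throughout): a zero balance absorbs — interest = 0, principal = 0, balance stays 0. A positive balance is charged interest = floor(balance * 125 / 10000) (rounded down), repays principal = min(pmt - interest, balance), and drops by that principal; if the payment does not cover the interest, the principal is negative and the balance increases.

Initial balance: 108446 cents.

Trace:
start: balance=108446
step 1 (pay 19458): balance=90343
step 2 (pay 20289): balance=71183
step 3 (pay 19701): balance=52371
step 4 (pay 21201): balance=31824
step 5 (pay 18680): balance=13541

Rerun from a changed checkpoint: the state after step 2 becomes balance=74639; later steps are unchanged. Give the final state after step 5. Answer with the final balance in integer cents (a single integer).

17129

state after step 2 := balance=74639
step 3 (pay 19701): balance=55870
step 4 (pay 21201): balance=35367
step 5 (pay 18680): balance=17129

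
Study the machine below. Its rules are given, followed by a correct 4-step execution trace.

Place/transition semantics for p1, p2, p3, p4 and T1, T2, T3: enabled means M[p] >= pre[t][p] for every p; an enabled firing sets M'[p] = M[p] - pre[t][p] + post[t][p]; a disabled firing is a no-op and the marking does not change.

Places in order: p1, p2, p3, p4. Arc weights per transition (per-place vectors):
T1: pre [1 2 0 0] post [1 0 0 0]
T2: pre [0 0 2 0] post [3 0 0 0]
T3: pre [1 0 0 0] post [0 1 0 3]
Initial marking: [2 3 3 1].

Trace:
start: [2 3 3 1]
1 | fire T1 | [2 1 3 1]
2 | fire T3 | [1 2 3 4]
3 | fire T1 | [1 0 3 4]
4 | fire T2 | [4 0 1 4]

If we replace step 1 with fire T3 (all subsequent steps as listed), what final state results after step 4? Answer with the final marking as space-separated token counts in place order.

(re-executing from step 1 with the substitution; state before step 1: [2 3 3 1])
1 | fire T3 | [1 4 3 4]
2 | fire T3 | [0 5 3 7]
3 | fire T1 | [0 5 3 7]
4 | fire T2 | [3 5 1 7]

3 5 1 7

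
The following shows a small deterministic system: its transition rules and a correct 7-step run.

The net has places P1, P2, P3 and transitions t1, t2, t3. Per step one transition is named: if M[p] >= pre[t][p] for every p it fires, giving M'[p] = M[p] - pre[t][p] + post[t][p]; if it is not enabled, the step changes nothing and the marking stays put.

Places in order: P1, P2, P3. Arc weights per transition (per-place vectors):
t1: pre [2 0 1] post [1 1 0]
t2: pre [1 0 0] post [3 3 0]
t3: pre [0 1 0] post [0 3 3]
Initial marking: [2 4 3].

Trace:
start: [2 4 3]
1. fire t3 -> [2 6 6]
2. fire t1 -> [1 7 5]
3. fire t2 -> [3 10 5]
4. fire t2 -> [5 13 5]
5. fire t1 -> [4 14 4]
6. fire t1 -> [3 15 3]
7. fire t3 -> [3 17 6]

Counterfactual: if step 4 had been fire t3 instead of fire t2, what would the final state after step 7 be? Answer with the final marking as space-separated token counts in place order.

(re-executing from step 4 with the substitution; state before step 4: [3 10 5])
4. fire t3 -> [3 12 8]
5. fire t1 -> [2 13 7]
6. fire t1 -> [1 14 6]
7. fire t3 -> [1 16 9]

1 16 9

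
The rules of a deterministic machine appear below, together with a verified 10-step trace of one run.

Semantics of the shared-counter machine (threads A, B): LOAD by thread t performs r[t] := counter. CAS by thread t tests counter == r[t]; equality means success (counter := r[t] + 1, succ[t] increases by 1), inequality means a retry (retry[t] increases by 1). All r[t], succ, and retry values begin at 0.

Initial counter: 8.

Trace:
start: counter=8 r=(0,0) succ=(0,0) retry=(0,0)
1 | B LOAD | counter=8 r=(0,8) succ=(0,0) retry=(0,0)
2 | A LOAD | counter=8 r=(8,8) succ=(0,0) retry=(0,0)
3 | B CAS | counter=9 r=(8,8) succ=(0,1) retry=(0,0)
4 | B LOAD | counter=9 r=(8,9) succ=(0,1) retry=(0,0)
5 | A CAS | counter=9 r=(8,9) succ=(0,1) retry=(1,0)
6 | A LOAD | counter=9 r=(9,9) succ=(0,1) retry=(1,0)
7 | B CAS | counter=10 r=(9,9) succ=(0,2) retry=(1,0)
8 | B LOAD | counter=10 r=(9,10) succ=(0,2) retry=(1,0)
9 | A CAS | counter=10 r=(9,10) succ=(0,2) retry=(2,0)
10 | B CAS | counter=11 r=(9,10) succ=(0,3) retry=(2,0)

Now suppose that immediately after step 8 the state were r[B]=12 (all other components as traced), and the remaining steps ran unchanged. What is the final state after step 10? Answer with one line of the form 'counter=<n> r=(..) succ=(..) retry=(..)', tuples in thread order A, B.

state after step 8 := counter=10 r=(9,12) succ=(0,2) retry=(1,0)
9 | A CAS | counter=10 r=(9,12) succ=(0,2) retry=(2,0)
10 | B CAS | counter=10 r=(9,12) succ=(0,2) retry=(2,1)

counter=10 r=(9,12) succ=(0,2) retry=(2,1)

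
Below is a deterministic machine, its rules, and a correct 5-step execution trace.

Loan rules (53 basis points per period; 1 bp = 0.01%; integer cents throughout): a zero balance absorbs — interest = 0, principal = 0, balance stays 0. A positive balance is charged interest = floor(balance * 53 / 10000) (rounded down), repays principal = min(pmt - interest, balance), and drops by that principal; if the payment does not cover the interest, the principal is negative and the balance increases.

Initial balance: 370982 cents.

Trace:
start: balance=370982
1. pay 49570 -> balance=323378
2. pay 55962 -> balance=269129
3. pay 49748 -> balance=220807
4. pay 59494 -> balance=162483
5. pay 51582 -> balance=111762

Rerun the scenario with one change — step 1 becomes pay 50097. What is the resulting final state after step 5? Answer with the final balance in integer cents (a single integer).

111224

(re-executing from step 1 with the substitution; state before step 1: balance=370982)
1. pay 50097 -> balance=322851
2. pay 55962 -> balance=268600
3. pay 49748 -> balance=220275
4. pay 59494 -> balance=161948
5. pay 51582 -> balance=111224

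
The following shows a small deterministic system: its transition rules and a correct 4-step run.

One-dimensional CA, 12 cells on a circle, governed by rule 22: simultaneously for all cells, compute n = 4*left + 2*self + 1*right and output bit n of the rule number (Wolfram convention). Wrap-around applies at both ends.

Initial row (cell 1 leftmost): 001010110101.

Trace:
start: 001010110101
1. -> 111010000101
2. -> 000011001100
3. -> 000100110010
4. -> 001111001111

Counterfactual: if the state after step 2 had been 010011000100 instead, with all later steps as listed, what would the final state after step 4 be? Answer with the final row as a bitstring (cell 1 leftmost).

state after step 2 := 010011000100
3. -> 111100101110
4. -> 000011100000

000011100000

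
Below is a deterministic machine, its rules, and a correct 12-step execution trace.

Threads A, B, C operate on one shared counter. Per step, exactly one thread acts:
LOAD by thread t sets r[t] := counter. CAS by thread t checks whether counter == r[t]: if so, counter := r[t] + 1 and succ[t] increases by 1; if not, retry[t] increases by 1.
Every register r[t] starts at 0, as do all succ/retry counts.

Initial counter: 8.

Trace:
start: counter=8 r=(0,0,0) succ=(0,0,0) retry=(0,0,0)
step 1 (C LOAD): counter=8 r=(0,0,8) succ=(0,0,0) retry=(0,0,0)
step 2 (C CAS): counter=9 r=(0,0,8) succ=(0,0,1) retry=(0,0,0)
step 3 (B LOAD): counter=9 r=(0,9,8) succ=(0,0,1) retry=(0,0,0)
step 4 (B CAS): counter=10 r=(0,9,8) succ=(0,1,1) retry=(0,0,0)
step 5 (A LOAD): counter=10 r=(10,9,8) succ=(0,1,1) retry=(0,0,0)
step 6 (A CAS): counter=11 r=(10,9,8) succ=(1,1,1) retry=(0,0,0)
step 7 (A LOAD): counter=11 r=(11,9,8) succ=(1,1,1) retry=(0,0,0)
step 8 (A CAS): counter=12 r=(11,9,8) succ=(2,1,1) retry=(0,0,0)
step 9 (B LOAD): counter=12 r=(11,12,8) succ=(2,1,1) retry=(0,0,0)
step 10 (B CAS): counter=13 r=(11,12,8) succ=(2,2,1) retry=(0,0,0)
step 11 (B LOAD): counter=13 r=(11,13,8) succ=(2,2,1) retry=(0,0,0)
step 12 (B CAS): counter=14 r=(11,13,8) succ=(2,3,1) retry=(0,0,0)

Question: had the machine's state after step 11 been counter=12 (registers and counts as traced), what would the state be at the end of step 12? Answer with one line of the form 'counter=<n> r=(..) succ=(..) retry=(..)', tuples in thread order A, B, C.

state after step 11 := counter=12 r=(11,13,8) succ=(2,2,1) retry=(0,0,0)
step 12 (B CAS): counter=12 r=(11,13,8) succ=(2,2,1) retry=(0,1,0)

counter=12 r=(11,13,8) succ=(2,2,1) retry=(0,1,0)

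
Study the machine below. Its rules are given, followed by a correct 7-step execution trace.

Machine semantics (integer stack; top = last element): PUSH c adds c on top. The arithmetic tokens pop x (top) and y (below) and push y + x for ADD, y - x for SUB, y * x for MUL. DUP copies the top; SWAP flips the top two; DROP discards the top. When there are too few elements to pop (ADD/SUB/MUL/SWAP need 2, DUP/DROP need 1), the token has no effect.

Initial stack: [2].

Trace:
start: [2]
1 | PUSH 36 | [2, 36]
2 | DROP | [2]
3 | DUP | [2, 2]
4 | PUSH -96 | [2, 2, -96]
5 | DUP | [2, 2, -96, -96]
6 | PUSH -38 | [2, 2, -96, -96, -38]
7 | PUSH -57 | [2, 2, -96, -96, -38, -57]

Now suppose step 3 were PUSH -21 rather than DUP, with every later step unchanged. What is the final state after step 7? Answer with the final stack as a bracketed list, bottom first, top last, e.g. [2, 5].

[2, -21, -96, -96, -38, -57]

(re-executing from step 3 with the substitution; state before step 3: [2])
3 | PUSH -21 | [2, -21]
4 | PUSH -96 | [2, -21, -96]
5 | DUP | [2, -21, -96, -96]
6 | PUSH -38 | [2, -21, -96, -96, -38]
7 | PUSH -57 | [2, -21, -96, -96, -38, -57]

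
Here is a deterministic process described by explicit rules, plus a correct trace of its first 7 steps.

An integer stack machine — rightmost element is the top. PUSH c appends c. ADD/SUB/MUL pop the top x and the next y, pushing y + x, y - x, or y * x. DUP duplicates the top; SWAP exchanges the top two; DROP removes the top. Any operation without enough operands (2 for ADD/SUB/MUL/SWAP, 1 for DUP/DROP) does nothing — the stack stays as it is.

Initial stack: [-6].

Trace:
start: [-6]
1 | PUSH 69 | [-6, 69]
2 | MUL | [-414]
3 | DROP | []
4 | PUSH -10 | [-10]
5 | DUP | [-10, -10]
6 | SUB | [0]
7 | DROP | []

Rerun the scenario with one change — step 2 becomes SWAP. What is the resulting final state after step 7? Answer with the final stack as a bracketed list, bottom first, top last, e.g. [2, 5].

(re-executing from step 2 with the substitution; state before step 2: [-6, 69])
2 | SWAP | [69, -6]
3 | DROP | [69]
4 | PUSH -10 | [69, -10]
5 | DUP | [69, -10, -10]
6 | SUB | [69, 0]
7 | DROP | [69]

[69]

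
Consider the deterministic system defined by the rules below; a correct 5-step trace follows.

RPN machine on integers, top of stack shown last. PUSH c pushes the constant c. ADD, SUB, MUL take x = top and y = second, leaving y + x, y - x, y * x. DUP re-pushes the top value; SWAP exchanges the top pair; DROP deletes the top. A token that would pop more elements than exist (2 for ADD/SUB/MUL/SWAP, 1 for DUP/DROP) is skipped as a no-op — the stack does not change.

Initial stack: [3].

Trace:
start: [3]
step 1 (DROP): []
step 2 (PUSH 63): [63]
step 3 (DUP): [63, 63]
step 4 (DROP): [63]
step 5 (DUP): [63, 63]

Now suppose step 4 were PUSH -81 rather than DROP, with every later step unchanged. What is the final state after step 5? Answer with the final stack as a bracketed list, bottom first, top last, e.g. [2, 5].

[63, 63, -81, -81]

(re-executing from step 4 with the substitution; state before step 4: [63, 63])
step 4 (PUSH -81): [63, 63, -81]
step 5 (DUP): [63, 63, -81, -81]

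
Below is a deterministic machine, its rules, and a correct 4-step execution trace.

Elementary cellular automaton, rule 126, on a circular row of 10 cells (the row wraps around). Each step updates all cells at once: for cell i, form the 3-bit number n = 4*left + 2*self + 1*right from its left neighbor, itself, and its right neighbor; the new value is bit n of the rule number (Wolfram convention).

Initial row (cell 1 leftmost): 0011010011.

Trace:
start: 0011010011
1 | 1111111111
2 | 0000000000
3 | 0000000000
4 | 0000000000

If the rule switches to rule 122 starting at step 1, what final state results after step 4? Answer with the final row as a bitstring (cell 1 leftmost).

0011111110

(re-executing steps 1..4 under rule 122; state before step 1: 0011010011)
1 | 1111101111
2 | 0000111000
3 | 0001101100
4 | 0011111110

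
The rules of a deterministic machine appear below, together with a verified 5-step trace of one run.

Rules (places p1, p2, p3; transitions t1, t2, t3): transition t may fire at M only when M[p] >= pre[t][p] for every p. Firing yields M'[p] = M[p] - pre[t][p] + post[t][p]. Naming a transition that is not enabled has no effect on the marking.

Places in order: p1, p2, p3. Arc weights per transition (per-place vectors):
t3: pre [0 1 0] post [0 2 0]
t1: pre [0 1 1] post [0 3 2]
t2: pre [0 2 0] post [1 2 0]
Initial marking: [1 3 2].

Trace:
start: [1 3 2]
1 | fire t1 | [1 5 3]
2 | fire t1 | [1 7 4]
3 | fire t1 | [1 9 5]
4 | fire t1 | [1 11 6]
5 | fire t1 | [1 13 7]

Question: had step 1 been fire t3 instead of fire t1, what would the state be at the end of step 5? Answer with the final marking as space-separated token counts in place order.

1 12 6

(re-executing from step 1 with the substitution; state before step 1: [1 3 2])
1 | fire t3 | [1 4 2]
2 | fire t1 | [1 6 3]
3 | fire t1 | [1 8 4]
4 | fire t1 | [1 10 5]
5 | fire t1 | [1 12 6]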